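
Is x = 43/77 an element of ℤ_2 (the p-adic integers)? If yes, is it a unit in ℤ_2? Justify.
x ∈ ℤ_2^× (unit); v_2(x) = 0

ℤ_2 = {x ∈ ℚ_2 : v_2(x) ≥ 0} and ℤ_2^× = {x ∈ ℤ_2 : v_2(x) = 0}. Here v_2(43/77) = v_2(num) − v_2(den) = 0; compare against these criteria.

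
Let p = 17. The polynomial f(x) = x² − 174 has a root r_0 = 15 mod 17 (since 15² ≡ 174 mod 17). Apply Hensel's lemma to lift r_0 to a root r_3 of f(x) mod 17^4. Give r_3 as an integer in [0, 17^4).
r_3 = 44317 (mod 83521)

Hensel's recurrence: r_{i+1} = r_i − f(r_i)·(f′(r_i))^{-1} mod 17^{i+2}, with f′(x) = 2x. Iterate:
  r_0 = 15 (mod 17)
  r_1 = 100 (mod 289)
  r_2 = 100 (mod 4913)
  r_3 = 44317 (mod 83521)
Final: r_3 = 44317, and one checks f(r_3) ≡ 0 mod 17^4.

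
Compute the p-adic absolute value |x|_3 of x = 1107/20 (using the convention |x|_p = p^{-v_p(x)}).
|1107/20|_3 = 1/27

Step 1 — compute v_3(x) by factoring powers of 3 out of the numerator and denominator: v_3(1107/20) = 3. Step 2 — apply |x|_p = p^{-v_p(x)} = 3^{-3} = 1/27.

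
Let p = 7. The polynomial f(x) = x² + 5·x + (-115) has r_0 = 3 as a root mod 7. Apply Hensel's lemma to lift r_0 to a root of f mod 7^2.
r_1 = 38 (mod 49)

Hensel: r_{i+1} = r_i − f(r_i)·(f′(r_i))^{-1} mod 7^{i+2}, f′(x) = 2x + 5. Iterate:
  r_0 = 3 (mod 7)
  r_1 = 38 (mod 49)
Final: r = 38 satisfies f(r) ≡ 0 mod 7^2.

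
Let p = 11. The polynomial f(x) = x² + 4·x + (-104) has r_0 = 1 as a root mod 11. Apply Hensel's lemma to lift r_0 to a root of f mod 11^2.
r_1 = 78 (mod 121)

Hensel: r_{i+1} = r_i − f(r_i)·(f′(r_i))^{-1} mod 11^{i+2}, f′(x) = 2x + 4. Iterate:
  r_0 = 1 (mod 11)
  r_1 = 78 (mod 121)
Final: r = 78 satisfies f(r) ≡ 0 mod 11^2.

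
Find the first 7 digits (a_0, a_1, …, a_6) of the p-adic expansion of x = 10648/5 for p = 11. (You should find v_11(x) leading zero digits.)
(a_0, …, a_6) = (0, 0, 0, 6, 4, 4, 4)

v_11(10648/5) = 3, so a_0 = ... = a_2 = 0. Factor out: x = 11^3 · u with u = 8/5 a unit in ℤ_11. Expand u iteratively via a_{v+i} = u_i mod 11, u_{i+1} = (u_i − a_{v+i})/11:
  u_0 = 8/5;  a_3 = 6;  u_1 = (u_0 − 6)/11 = -2/5
  u_1 = -2/5;  a_4 = 4;  u_2 = (u_1 − 4)/11 = -2/5
  u_2 = -2/5;  a_5 = 4;  u_3 = (u_2 − 4)/11 = -2/5
  u_3 = -2/5;  a_6 = 4;  u_4 = (u_3 − 4)/11 = -2/5
Digits: (0, 0, 0, 6, 4, 4, 4).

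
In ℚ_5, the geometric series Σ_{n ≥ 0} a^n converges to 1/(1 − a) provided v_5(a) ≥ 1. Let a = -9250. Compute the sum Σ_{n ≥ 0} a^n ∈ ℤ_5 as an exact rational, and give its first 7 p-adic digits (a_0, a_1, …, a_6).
Σ a^n = 1/(1 − a) = 1/9251;  first 7 digits = (1, 0, 0, 1, 0, 2, 0)

v_5(a) = 3 ≥ 1, so the series converges in ℤ_5 to 1/(1 − a) = 1/(1 − (-9250)) = 1/9251. Expand this rational in ℤ_5: compute digits iteratively via d_i = x_i mod 5, x_{i+1} = (x_i − d_i)/5. The first 7 digits are (1, 0, 0, 1, 0, 2, 0).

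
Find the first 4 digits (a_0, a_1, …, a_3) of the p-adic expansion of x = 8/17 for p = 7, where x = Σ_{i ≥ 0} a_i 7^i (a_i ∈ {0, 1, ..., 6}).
(a_0, …, a_3) = (5, 1, 1, 6)

v_7(8/17) = 0 (numerator and denominator both coprime to 7), so x ∈ ℤ_7^×. Compute digits iteratively via a_i = x_i mod 7, x_{i+1} = (x_i − a_i)/7, with x_0 = x:
  x_0 = 8/17;  a_0 = 5;  x_1 = (x_0 − 5)/7 = -11/17
  x_1 = -11/17;  a_1 = 1;  x_2 = (x_1 − 1)/7 = -4/17
  x_2 = -4/17;  a_2 = 1;  x_3 = (x_2 − 1)/7 = -3/17
  x_3 = -3/17;  a_3 = 6;  x_4 = (x_3 − 6)/7 = -15/17
Digits: (5, 1, 1, 6).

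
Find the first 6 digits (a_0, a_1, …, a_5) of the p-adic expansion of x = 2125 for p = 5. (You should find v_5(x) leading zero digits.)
(a_0, …, a_5) = (0, 0, 0, 2, 3, 0)

v_5(2125) = 3, so a_0 = ... = a_2 = 0. Factor out: x = 5^3 · u with u = 17 a unit in ℤ_5. Expand u iteratively via a_{v+i} = u_i mod 5, u_{i+1} = (u_i − a_{v+i})/5:
  u_0 = 17;  a_3 = 2;  u_1 = (u_0 − 2)/5 = 3
  u_1 = 3;  a_4 = 3;  u_2 = (u_1 − 3)/5 = 0
  u_2 = 0;  a_5 = 0;  u_3 = (u_2 − 0)/5 = 0
Digits: (0, 0, 0, 2, 3, 0).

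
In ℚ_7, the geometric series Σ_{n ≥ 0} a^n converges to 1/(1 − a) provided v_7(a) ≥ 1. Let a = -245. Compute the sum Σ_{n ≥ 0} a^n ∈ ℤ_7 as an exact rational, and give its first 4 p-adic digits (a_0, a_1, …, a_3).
Σ a^n = 1/(1 − a) = 1/246;  first 4 digits = (1, 0, 2, 6)

v_7(a) = 2 ≥ 1, so the series converges in ℤ_7 to 1/(1 − a) = 1/(1 − (-245)) = 1/246. Expand this rational in ℤ_7: compute digits iteratively via d_i = x_i mod 7, x_{i+1} = (x_i − d_i)/7. The first 4 digits are (1, 0, 2, 6).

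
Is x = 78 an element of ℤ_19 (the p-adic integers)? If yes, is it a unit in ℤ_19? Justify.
x ∈ ℤ_19^× (unit); v_19(x) = 0

ℤ_19 = {x ∈ ℚ_19 : v_19(x) ≥ 0} and ℤ_19^× = {x ∈ ℤ_19 : v_19(x) = 0}. Here v_19(78) = v_19(num) − v_19(den) = 0; compare against these criteria.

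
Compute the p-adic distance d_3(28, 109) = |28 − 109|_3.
d_3(28, 109) = 1/81

Step 1 — x − y = 28 − 109 = -81. Step 2 — v_3(-81) = 4 (factor: -81 = −(3^4 · 1); the sign does not affect v_p). Step 3 — |x − y|_3 = 3^{-4} = 1/81.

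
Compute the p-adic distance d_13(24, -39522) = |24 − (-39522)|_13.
d_13(24, -39522) = 1/2197

Step 1 — x − y = 24 − (-39522) = 39546. Step 2 — v_13(39546) = 3 (factor: 39546 = (13^3 · 18); the sign does not affect v_p). Step 3 — |x − y|_13 = 13^{-3} = 1/2197.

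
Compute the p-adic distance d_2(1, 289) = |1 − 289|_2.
d_2(1, 289) = 1/32

Step 1 — x − y = 1 − 289 = -288. Step 2 — v_2(-288) = 5 (factor: -288 = −(2^5 · 9); the sign does not affect v_p). Step 3 — |x − y|_2 = 2^{-5} = 1/32.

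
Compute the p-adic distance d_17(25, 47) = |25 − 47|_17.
d_17(25, 47) = 1

Step 1 — x − y = 25 − 47 = -22. Step 2 — v_17(-22) = 0 (factor: -22 = −(17^0 · 22); the sign does not affect v_p). Step 3 — |x − y|_17 = 17^{0} = 1.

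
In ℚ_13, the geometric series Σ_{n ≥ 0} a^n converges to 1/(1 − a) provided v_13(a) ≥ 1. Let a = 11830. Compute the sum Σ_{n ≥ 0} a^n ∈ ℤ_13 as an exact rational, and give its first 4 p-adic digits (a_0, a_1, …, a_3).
Σ a^n = 1/(1 − a) = -1/11829;  first 4 digits = (1, 0, 5, 5)

v_13(a) = 2 ≥ 1, so the series converges in ℤ_13 to 1/(1 − a) = 1/(1 − 11830) = -1/11829. Expand this rational in ℤ_13: compute digits iteratively via d_i = x_i mod 13, x_{i+1} = (x_i − d_i)/13. The first 4 digits are (1, 0, 5, 5).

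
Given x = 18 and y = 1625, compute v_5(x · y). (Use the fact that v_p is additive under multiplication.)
v_5(29250) = 3

v_p(x) = 0 (factor: 18 = 5^0 · 18); v_p(y) = 3 (factor: 1625 = 5^3 · 13). Additivity: v_p(xy) = v_p(x) + v_p(y) = 0 + 3 = 3. (Direct check: xy = 29250 = 5^3 · (234).)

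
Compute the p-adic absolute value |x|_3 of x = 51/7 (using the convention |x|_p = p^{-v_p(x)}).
|51/7|_3 = 1/3

Step 1 — compute v_3(x) by factoring powers of 3 out of the numerator and denominator: v_3(51/7) = 1. Step 2 — apply |x|_p = p^{-v_p(x)} = 3^{-1} = 1/3.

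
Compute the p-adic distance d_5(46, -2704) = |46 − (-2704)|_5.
d_5(46, -2704) = 1/125

Step 1 — x − y = 46 − (-2704) = 2750. Step 2 — v_5(2750) = 3 (factor: 2750 = (5^3 · 22); the sign does not affect v_p). Step 3 — |x − y|_5 = 5^{-3} = 1/125.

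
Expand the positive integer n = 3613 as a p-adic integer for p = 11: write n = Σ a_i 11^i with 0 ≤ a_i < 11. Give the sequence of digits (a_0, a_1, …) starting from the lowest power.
(a_0, a_1, …) = (5, 9, 7, 2)

Repeated division by 11 gives the digits low-to-high: 3613 = 5 + 9·11^1 + 7·11^2 + 2·11^3. Digit sequence: (5, 9, 7, 2).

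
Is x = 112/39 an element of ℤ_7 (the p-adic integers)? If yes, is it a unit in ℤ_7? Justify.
x ∈ ℤ_7 but not a unit; v_7(x) = 1 > 0

ℤ_7 = {x ∈ ℚ_7 : v_7(x) ≥ 0} and ℤ_7^× = {x ∈ ℤ_7 : v_7(x) = 0}. Here v_7(112/39) = v_7(num) − v_7(den) = 1; compare against these criteria.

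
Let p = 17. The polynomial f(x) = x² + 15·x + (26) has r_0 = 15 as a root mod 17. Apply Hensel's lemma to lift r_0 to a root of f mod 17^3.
r_2 = 4911 (mod 4913)

Hensel: r_{i+1} = r_i − f(r_i)·(f′(r_i))^{-1} mod 17^{i+2}, f′(x) = 2x + 15. Iterate:
  r_0 = 15 (mod 17)
  r_1 = 287 (mod 289)
  r_2 = 4911 (mod 4913)
Final: r = 4911 satisfies f(r) ≡ 0 mod 17^3.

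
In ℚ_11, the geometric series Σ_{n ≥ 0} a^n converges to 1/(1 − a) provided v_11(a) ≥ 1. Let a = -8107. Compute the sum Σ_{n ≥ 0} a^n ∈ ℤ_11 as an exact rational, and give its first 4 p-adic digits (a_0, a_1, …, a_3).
Σ a^n = 1/(1 − a) = 1/8108;  first 4 digits = (1, 0, 10, 4)

v_11(a) = 2 ≥ 1, so the series converges in ℤ_11 to 1/(1 − a) = 1/(1 − (-8107)) = 1/8108. Expand this rational in ℤ_11: compute digits iteratively via d_i = x_i mod 11, x_{i+1} = (x_i − d_i)/11. The first 4 digits are (1, 0, 10, 4).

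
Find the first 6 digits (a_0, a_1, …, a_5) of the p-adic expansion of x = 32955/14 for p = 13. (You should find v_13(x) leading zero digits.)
(a_0, …, a_5) = (0, 0, 0, 2, 12, 0)

v_13(32955/14) = 3, so a_0 = ... = a_2 = 0. Factor out: x = 13^3 · u with u = 15/14 a unit in ℤ_13. Expand u iteratively via a_{v+i} = u_i mod 13, u_{i+1} = (u_i − a_{v+i})/13:
  u_0 = 15/14;  a_3 = 2;  u_1 = (u_0 − 2)/13 = -1/14
  u_1 = -1/14;  a_4 = 12;  u_2 = (u_1 − 12)/13 = -13/14
  u_2 = -13/14;  a_5 = 0;  u_3 = (u_2 − 0)/13 = -1/14
Digits: (0, 0, 0, 2, 12, 0).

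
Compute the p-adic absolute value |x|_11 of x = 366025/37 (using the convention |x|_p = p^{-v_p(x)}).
|366025/37|_11 = 1/14641

Step 1 — compute v_11(x) by factoring powers of 11 out of the numerator and denominator: v_11(366025/37) = 4. Step 2 — apply |x|_p = p^{-v_p(x)} = 11^{-4} = 1/14641.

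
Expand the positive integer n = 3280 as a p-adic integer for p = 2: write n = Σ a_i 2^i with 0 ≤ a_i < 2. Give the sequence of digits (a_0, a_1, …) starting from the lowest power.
(a_0, a_1, …) = (0, 0, 0, 0, 1, 0, 1, 1, 0, 0, 1, 1)

Repeated division by 2 gives the digits low-to-high: 3280 = 1·2^4 + 1·2^6 + 1·2^7 + 1·2^10 + 1·2^11. Digit sequence: (0, 0, 0, 0, 1, 0, 1, 1, 0, 0, 1, 1).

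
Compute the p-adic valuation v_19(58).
v_19(58) = 0

v_19(n) is the largest exponent k such that 19^k divides n. Factor out: 58 = 19^0 · 58. (Sign doesn't affect v_p.) So v_19(58) = 0.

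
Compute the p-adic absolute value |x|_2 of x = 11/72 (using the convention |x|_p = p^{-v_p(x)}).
|11/72|_2 = 8

Step 1 — compute v_2(x) by factoring powers of 2 out of the numerator and denominator: v_2(11/72) = -3. Step 2 — apply |x|_p = p^{-v_p(x)} = 2^{3} = 8.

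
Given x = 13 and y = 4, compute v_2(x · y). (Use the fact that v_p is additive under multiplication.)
v_2(52) = 2

v_p(x) = 0 (factor: 13 = 2^0 · 13); v_p(y) = 2 (factor: 4 = 2^2 · 1). Additivity: v_p(xy) = v_p(x) + v_p(y) = 0 + 2 = 2. (Direct check: xy = 52 = 2^2 · (13).)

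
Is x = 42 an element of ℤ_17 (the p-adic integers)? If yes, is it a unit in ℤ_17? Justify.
x ∈ ℤ_17^× (unit); v_17(x) = 0

ℤ_17 = {x ∈ ℚ_17 : v_17(x) ≥ 0} and ℤ_17^× = {x ∈ ℤ_17 : v_17(x) = 0}. Here v_17(42) = v_17(num) − v_17(den) = 0; compare against these criteria.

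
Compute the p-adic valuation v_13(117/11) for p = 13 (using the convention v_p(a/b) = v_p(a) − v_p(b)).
v_13(117/11) = 1

Factor powers of 13 from the numerator and denominator of the reduced fraction: 117 = 13^1 · 9 and 11 = 13^0 · 11. Apply v_p(a/b) = v_p(a) − v_p(b): v_13(117/11) = 1 − 0 = 1.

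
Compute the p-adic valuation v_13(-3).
v_13(-3) = 0

v_13(n) is the largest exponent k such that 13^k divides n. Factor out: -3 = -13^0 · 3. (Sign doesn't affect v_p.) So v_13(-3) = 0.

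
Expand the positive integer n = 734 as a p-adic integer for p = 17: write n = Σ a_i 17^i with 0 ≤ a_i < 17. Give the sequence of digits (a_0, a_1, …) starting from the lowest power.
(a_0, a_1, …) = (3, 9, 2)

Repeated division by 17 gives the digits low-to-high: 734 = 3 + 9·17^1 + 2·17^2. Digit sequence: (3, 9, 2).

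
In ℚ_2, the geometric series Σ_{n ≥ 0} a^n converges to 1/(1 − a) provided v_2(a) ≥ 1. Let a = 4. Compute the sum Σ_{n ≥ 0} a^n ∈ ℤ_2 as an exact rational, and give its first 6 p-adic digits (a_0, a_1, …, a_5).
Σ a^n = 1/(1 − a) = -1/3;  first 6 digits = (1, 0, 1, 0, 1, 0)

v_2(a) = 2 ≥ 1, so the series converges in ℤ_2 to 1/(1 − a) = 1/(1 − 4) = -1/3. Expand this rational in ℤ_2: compute digits iteratively via d_i = x_i mod 2, x_{i+1} = (x_i − d_i)/2. The first 6 digits are (1, 0, 1, 0, 1, 0).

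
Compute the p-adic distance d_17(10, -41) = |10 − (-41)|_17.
d_17(10, -41) = 1/17

Step 1 — x − y = 10 − (-41) = 51. Step 2 — v_17(51) = 1 (factor: 51 = (17^1 · 3); the sign does not affect v_p). Step 3 — |x − y|_17 = 17^{-1} = 1/17.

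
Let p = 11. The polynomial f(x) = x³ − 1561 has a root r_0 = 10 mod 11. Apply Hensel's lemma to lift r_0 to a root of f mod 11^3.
r_2 = 681 (mod 1331)

Hensel: r_{i+1} = r_i − f(r_i)/f′(r_i) mod 11^{i+2}, where f′(x) = 3x². Iterate:
  r_0 = 10 (mod 11)
  r_1 = 76 (mod 121)
  r_2 = 681 (mod 1331)
Final: r = 681 with f(r) ≡ 0 mod 11^3.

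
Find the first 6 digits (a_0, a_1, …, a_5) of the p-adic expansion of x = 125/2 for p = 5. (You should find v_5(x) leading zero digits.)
(a_0, …, a_5) = (0, 0, 0, 3, 2, 2)

v_5(125/2) = 3, so a_0 = ... = a_2 = 0. Factor out: x = 5^3 · u with u = 1/2 a unit in ℤ_5. Expand u iteratively via a_{v+i} = u_i mod 5, u_{i+1} = (u_i − a_{v+i})/5:
  u_0 = 1/2;  a_3 = 3;  u_1 = (u_0 − 3)/5 = -1/2
  u_1 = -1/2;  a_4 = 2;  u_2 = (u_1 − 2)/5 = -1/2
  u_2 = -1/2;  a_5 = 2;  u_3 = (u_2 − 2)/5 = -1/2
Digits: (0, 0, 0, 3, 2, 2).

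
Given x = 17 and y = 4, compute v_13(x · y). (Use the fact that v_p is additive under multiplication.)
v_13(68) = 0

v_p(x) = 0 (factor: 17 = 13^0 · 17); v_p(y) = 0 (factor: 4 = 13^0 · 4). Additivity: v_p(xy) = v_p(x) + v_p(y) = 0 + 0 = 0. (Direct check: xy = 68 = 13^0 · (68).)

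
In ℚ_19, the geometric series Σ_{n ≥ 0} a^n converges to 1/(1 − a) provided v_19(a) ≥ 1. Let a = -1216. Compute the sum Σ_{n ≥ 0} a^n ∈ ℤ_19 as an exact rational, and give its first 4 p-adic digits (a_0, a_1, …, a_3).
Σ a^n = 1/(1 − a) = 1/1217;  first 4 digits = (1, 12, 7, 5)

v_19(a) = 1 ≥ 1, so the series converges in ℤ_19 to 1/(1 − a) = 1/(1 − (-1216)) = 1/1217. Expand this rational in ℤ_19: compute digits iteratively via d_i = x_i mod 19, x_{i+1} = (x_i − d_i)/19. The first 4 digits are (1, 12, 7, 5).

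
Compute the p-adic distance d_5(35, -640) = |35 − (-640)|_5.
d_5(35, -640) = 1/25

Step 1 — x − y = 35 − (-640) = 675. Step 2 — v_5(675) = 2 (factor: 675 = (5^2 · 27); the sign does not affect v_p). Step 3 — |x − y|_5 = 5^{-2} = 1/25.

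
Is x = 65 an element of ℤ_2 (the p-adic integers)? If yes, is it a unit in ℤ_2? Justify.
x ∈ ℤ_2^× (unit); v_2(x) = 0

ℤ_2 = {x ∈ ℚ_2 : v_2(x) ≥ 0} and ℤ_2^× = {x ∈ ℤ_2 : v_2(x) = 0}. Here v_2(65) = v_2(num) − v_2(den) = 0; compare against these criteria.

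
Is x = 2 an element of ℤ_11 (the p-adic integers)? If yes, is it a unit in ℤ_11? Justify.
x ∈ ℤ_11^× (unit); v_11(x) = 0

ℤ_11 = {x ∈ ℚ_11 : v_11(x) ≥ 0} and ℤ_11^× = {x ∈ ℤ_11 : v_11(x) = 0}. Here v_11(2) = v_11(num) − v_11(den) = 0; compare against these criteria.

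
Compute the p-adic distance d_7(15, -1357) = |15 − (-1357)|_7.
d_7(15, -1357) = 1/343

Step 1 — x − y = 15 − (-1357) = 1372. Step 2 — v_7(1372) = 3 (factor: 1372 = (7^3 · 4); the sign does not affect v_p). Step 3 — |x − y|_7 = 7^{-3} = 1/343.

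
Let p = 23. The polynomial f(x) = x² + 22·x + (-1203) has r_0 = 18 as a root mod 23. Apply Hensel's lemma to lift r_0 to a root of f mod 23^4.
r_3 = 55471 (mod 279841)

Hensel: r_{i+1} = r_i − f(r_i)·(f′(r_i))^{-1} mod 23^{i+2}, f′(x) = 2x + 22. Iterate:
  r_0 = 18 (mod 23)
  r_1 = 455 (mod 529)
  r_2 = 6803 (mod 12167)
  r_3 = 55471 (mod 279841)
Final: r = 55471 satisfies f(r) ≡ 0 mod 23^4.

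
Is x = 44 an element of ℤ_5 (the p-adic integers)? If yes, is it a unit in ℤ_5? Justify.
x ∈ ℤ_5^× (unit); v_5(x) = 0

ℤ_5 = {x ∈ ℚ_5 : v_5(x) ≥ 0} and ℤ_5^× = {x ∈ ℤ_5 : v_5(x) = 0}. Here v_5(44) = v_5(num) − v_5(den) = 0; compare against these criteria.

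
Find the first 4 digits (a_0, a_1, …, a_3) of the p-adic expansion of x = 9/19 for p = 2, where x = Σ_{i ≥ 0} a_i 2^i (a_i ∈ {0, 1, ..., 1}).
(a_0, …, a_3) = (1, 1, 0, 0)

v_2(9/19) = 0 (numerator and denominator both coprime to 2), so x ∈ ℤ_2^×. Compute digits iteratively via a_i = x_i mod 2, x_{i+1} = (x_i − a_i)/2, with x_0 = x:
  x_0 = 9/19;  a_0 = 1;  x_1 = (x_0 − 1)/2 = -5/19
  x_1 = -5/19;  a_1 = 1;  x_2 = (x_1 − 1)/2 = -12/19
  x_2 = -12/19;  a_2 = 0;  x_3 = (x_2 − 0)/2 = -6/19
  x_3 = -6/19;  a_3 = 0;  x_4 = (x_3 − 0)/2 = -3/19
Digits: (1, 1, 0, 0).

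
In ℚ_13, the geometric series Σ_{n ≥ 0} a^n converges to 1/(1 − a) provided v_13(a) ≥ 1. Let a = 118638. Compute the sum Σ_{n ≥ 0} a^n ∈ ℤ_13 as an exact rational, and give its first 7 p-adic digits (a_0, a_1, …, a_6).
Σ a^n = 1/(1 − a) = -1/118637;  first 7 digits = (1, 0, 0, 2, 4, 0, 4)

v_13(a) = 3 ≥ 1, so the series converges in ℤ_13 to 1/(1 − a) = 1/(1 − 118638) = -1/118637. Expand this rational in ℤ_13: compute digits iteratively via d_i = x_i mod 13, x_{i+1} = (x_i − d_i)/13. The first 7 digits are (1, 0, 0, 2, 4, 0, 4).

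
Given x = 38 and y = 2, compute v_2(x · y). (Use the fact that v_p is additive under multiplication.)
v_2(76) = 2

v_p(x) = 1 (factor: 38 = 2^1 · 19); v_p(y) = 1 (factor: 2 = 2^1 · 1). Additivity: v_p(xy) = v_p(x) + v_p(y) = 1 + 1 = 2. (Direct check: xy = 76 = 2^2 · (19).)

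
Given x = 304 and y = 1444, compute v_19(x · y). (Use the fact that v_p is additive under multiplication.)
v_19(438976) = 3

v_p(x) = 1 (factor: 304 = 19^1 · 16); v_p(y) = 2 (factor: 1444 = 19^2 · 4). Additivity: v_p(xy) = v_p(x) + v_p(y) = 1 + 2 = 3. (Direct check: xy = 438976 = 19^3 · (64).)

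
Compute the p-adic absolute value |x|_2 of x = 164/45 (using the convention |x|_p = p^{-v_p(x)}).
|164/45|_2 = 1/4

Step 1 — compute v_2(x) by factoring powers of 2 out of the numerator and denominator: v_2(164/45) = 2. Step 2 — apply |x|_p = p^{-v_p(x)} = 2^{-2} = 1/4.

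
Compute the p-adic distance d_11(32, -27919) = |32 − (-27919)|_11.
d_11(32, -27919) = 1/1331

Step 1 — x − y = 32 − (-27919) = 27951. Step 2 — v_11(27951) = 3 (factor: 27951 = (11^3 · 21); the sign does not affect v_p). Step 3 — |x − y|_11 = 11^{-3} = 1/1331.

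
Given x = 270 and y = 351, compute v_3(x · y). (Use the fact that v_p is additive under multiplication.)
v_3(94770) = 6

v_p(x) = 3 (factor: 270 = 3^3 · 10); v_p(y) = 3 (factor: 351 = 3^3 · 13). Additivity: v_p(xy) = v_p(x) + v_p(y) = 3 + 3 = 6. (Direct check: xy = 94770 = 3^6 · (130).)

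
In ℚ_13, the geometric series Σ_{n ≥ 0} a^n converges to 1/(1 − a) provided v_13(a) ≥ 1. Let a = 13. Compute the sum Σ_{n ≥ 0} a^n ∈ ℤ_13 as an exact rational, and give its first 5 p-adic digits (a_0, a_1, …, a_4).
Σ a^n = 1/(1 − a) = -1/12;  first 5 digits = (1, 1, 1, 1, 1)

v_13(a) = 1 ≥ 1, so the series converges in ℤ_13 to 1/(1 − a) = 1/(1 − 13) = -1/12. Expand this rational in ℤ_13: compute digits iteratively via d_i = x_i mod 13, x_{i+1} = (x_i − d_i)/13. The first 5 digits are (1, 1, 1, 1, 1).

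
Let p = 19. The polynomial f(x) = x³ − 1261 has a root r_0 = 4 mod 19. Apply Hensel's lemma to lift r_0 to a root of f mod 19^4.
r_3 = 63768 (mod 130321)

Hensel: r_{i+1} = r_i − f(r_i)/f′(r_i) mod 19^{i+2}, where f′(x) = 3x². Iterate:
  r_0 = 4 (mod 19)
  r_1 = 232 (mod 361)
  r_2 = 2037 (mod 6859)
  r_3 = 63768 (mod 130321)
Final: r = 63768 with f(r) ≡ 0 mod 19^4.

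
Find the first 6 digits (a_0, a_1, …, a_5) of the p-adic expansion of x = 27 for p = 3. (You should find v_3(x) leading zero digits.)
(a_0, …, a_5) = (0, 0, 0, 1, 0, 0)

v_3(27) = 3, so a_0 = ... = a_2 = 0. Factor out: x = 3^3 · u with u = 1 a unit in ℤ_3. Expand u iteratively via a_{v+i} = u_i mod 3, u_{i+1} = (u_i − a_{v+i})/3:
  u_0 = 1;  a_3 = 1;  u_1 = (u_0 − 1)/3 = 0
  u_1 = 0;  a_4 = 0;  u_2 = (u_1 − 0)/3 = 0
  u_2 = 0;  a_5 = 0;  u_3 = (u_2 − 0)/3 = 0
Digits: (0, 0, 0, 1, 0, 0).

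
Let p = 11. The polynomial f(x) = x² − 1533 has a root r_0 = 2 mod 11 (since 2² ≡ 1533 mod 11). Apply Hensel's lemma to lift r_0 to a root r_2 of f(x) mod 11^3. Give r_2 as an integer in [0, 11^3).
r_2 = 354 (mod 1331)

Hensel's recurrence: r_{i+1} = r_i − f(r_i)·(f′(r_i))^{-1} mod 11^{i+2}, with f′(x) = 2x. Iterate:
  r_0 = 2 (mod 11)
  r_1 = 112 (mod 121)
  r_2 = 354 (mod 1331)
Final: r_2 = 354, and one checks f(r_2) ≡ 0 mod 11^3.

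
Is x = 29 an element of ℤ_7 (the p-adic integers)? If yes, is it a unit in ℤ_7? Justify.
x ∈ ℤ_7^× (unit); v_7(x) = 0

ℤ_7 = {x ∈ ℚ_7 : v_7(x) ≥ 0} and ℤ_7^× = {x ∈ ℤ_7 : v_7(x) = 0}. Here v_7(29) = v_7(num) − v_7(den) = 0; compare against these criteria.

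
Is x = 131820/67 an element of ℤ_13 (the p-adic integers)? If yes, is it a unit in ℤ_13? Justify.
x ∈ ℤ_13 but not a unit; v_13(x) = 3 > 0

ℤ_13 = {x ∈ ℚ_13 : v_13(x) ≥ 0} and ℤ_13^× = {x ∈ ℤ_13 : v_13(x) = 0}. Here v_13(131820/67) = v_13(num) − v_13(den) = 3; compare against these criteria.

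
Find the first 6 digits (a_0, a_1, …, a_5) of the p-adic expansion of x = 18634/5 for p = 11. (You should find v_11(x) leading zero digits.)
(a_0, …, a_5) = (0, 0, 0, 5, 2, 2)

v_11(18634/5) = 3, so a_0 = ... = a_2 = 0. Factor out: x = 11^3 · u with u = 14/5 a unit in ℤ_11. Expand u iteratively via a_{v+i} = u_i mod 11, u_{i+1} = (u_i − a_{v+i})/11:
  u_0 = 14/5;  a_3 = 5;  u_1 = (u_0 − 5)/11 = -1/5
  u_1 = -1/5;  a_4 = 2;  u_2 = (u_1 − 2)/11 = -1/5
  u_2 = -1/5;  a_5 = 2;  u_3 = (u_2 − 2)/11 = -1/5
Digits: (0, 0, 0, 5, 2, 2).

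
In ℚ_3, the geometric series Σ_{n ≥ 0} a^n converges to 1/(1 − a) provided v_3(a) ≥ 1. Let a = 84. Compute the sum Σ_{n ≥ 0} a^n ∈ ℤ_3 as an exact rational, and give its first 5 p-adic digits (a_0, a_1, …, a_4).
Σ a^n = 1/(1 − a) = -1/83;  first 5 digits = (1, 1, 1, 1, 2)

v_3(a) = 1 ≥ 1, so the series converges in ℤ_3 to 1/(1 − a) = 1/(1 − 84) = -1/83. Expand this rational in ℤ_3: compute digits iteratively via d_i = x_i mod 3, x_{i+1} = (x_i − d_i)/3. The first 5 digits are (1, 1, 1, 1, 2).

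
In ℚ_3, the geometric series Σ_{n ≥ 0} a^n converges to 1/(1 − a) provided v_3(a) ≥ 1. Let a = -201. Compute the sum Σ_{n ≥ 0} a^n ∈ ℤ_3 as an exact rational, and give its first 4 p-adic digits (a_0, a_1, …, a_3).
Σ a^n = 1/(1 − a) = 1/202;  first 4 digits = (1, 2, 2, 2)

v_3(a) = 1 ≥ 1, so the series converges in ℤ_3 to 1/(1 − a) = 1/(1 − (-201)) = 1/202. Expand this rational in ℤ_3: compute digits iteratively via d_i = x_i mod 3, x_{i+1} = (x_i − d_i)/3. The first 4 digits are (1, 2, 2, 2).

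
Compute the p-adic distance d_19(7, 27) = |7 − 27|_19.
d_19(7, 27) = 1

Step 1 — x − y = 7 − 27 = -20. Step 2 — v_19(-20) = 0 (factor: -20 = −(19^0 · 20); the sign does not affect v_p). Step 3 — |x − y|_19 = 19^{0} = 1.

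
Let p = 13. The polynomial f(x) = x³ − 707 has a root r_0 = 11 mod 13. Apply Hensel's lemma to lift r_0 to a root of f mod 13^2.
r_1 = 128 (mod 169)

Hensel: r_{i+1} = r_i − f(r_i)/f′(r_i) mod 13^{i+2}, where f′(x) = 3x². Iterate:
  r_0 = 11 (mod 13)
  r_1 = 128 (mod 169)
Final: r = 128 with f(r) ≡ 0 mod 13^2.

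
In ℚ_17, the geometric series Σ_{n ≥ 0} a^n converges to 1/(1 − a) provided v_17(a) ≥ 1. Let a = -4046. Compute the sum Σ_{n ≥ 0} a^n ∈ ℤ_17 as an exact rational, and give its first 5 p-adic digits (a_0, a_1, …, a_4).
Σ a^n = 1/(1 − a) = 1/4047;  first 5 digits = (1, 0, 3, 16, 8)

v_17(a) = 2 ≥ 1, so the series converges in ℤ_17 to 1/(1 − a) = 1/(1 − (-4046)) = 1/4047. Expand this rational in ℤ_17: compute digits iteratively via d_i = x_i mod 17, x_{i+1} = (x_i − d_i)/17. The first 5 digits are (1, 0, 3, 16, 8).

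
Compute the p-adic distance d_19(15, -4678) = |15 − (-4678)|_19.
d_19(15, -4678) = 1/361

Step 1 — x − y = 15 − (-4678) = 4693. Step 2 — v_19(4693) = 2 (factor: 4693 = (19^2 · 13); the sign does not affect v_p). Step 3 — |x − y|_19 = 19^{-2} = 1/361.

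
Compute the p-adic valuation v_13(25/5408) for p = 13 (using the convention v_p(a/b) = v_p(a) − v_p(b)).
v_13(25/5408) = -2

Factor powers of 13 from the numerator and denominator of the reduced fraction: 25 = 13^0 · 25 and 5408 = 13^2 · 32. Apply v_p(a/b) = v_p(a) − v_p(b): v_13(25/5408) = 0 − 2 = -2.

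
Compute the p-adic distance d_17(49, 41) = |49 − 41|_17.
d_17(49, 41) = 1

Step 1 — x − y = 49 − 41 = 8. Step 2 — v_17(8) = 0 (factor: 8 = (17^0 · 8); the sign does not affect v_p). Step 3 — |x − y|_17 = 17^{0} = 1.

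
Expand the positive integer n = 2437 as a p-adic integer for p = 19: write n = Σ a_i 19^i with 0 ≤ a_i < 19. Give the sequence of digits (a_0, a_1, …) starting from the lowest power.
(a_0, a_1, …) = (5, 14, 6)

Repeated division by 19 gives the digits low-to-high: 2437 = 5 + 14·19^1 + 6·19^2. Digit sequence: (5, 14, 6).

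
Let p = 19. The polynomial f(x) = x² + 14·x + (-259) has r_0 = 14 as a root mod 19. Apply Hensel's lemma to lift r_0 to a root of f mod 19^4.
r_3 = 53499 (mod 130321)

Hensel: r_{i+1} = r_i − f(r_i)·(f′(r_i))^{-1} mod 19^{i+2}, f′(x) = 2x + 14. Iterate:
  r_0 = 14 (mod 19)
  r_1 = 71 (mod 361)
  r_2 = 5486 (mod 6859)
  r_3 = 53499 (mod 130321)
Final: r = 53499 satisfies f(r) ≡ 0 mod 19^4.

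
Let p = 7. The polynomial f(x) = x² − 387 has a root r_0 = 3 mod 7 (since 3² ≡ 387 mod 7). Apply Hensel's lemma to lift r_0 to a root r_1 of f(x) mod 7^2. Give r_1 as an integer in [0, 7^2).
r_1 = 17 (mod 49)

Hensel's recurrence: r_{i+1} = r_i − f(r_i)·(f′(r_i))^{-1} mod 7^{i+2}, with f′(x) = 2x. Iterate:
  r_0 = 3 (mod 7)
  r_1 = 17 (mod 49)
Final: r_1 = 17, and one checks f(r_1) ≡ 0 mod 7^2.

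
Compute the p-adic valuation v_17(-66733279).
v_17(-66733279) = 5

v_17(n) is the largest exponent k such that 17^k divides n. Factor out: -66733279 = -17^5 · 47. (Sign doesn't affect v_p.) So v_17(-66733279) = 5.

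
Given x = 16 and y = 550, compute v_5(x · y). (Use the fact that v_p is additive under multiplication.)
v_5(8800) = 2

v_p(x) = 0 (factor: 16 = 5^0 · 16); v_p(y) = 2 (factor: 550 = 5^2 · 22). Additivity: v_p(xy) = v_p(x) + v_p(y) = 0 + 2 = 2. (Direct check: xy = 8800 = 5^2 · (352).)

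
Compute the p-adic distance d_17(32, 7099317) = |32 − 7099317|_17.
d_17(32, 7099317) = 1/1419857

Step 1 — x − y = 32 − 7099317 = -7099285. Step 2 — v_17(-7099285) = 5 (factor: -7099285 = −(17^5 · 5); the sign does not affect v_p). Step 3 — |x − y|_17 = 17^{-5} = 1/1419857.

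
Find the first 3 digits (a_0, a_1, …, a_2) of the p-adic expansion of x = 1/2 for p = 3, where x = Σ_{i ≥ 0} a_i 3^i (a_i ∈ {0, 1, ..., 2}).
(a_0, …, a_2) = (2, 1, 1)

v_3(1/2) = 0 (numerator and denominator both coprime to 3), so x ∈ ℤ_3^×. Compute digits iteratively via a_i = x_i mod 3, x_{i+1} = (x_i − a_i)/3, with x_0 = x:
  x_0 = 1/2;  a_0 = 2;  x_1 = (x_0 − 2)/3 = -1/2
  x_1 = -1/2;  a_1 = 1;  x_2 = (x_1 − 1)/3 = -1/2
  x_2 = -1/2;  a_2 = 1;  x_3 = (x_2 − 1)/3 = -1/2
Digits: (2, 1, 1).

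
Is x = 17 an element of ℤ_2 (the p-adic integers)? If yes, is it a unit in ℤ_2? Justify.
x ∈ ℤ_2^× (unit); v_2(x) = 0

ℤ_2 = {x ∈ ℚ_2 : v_2(x) ≥ 0} and ℤ_2^× = {x ∈ ℤ_2 : v_2(x) = 0}. Here v_2(17) = v_2(num) − v_2(den) = 0; compare against these criteria.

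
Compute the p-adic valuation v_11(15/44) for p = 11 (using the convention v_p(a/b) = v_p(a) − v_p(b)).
v_11(15/44) = -1

Factor powers of 11 from the numerator and denominator of the reduced fraction: 15 = 11^0 · 15 and 44 = 11^1 · 4. Apply v_p(a/b) = v_p(a) − v_p(b): v_11(15/44) = 0 − 1 = -1.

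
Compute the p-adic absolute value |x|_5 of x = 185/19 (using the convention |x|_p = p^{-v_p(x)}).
|185/19|_5 = 1/5

Step 1 — compute v_5(x) by factoring powers of 5 out of the numerator and denominator: v_5(185/19) = 1. Step 2 — apply |x|_p = p^{-v_p(x)} = 5^{-1} = 1/5.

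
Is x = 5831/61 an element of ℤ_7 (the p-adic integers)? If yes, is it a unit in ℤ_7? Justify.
x ∈ ℤ_7 but not a unit; v_7(x) = 3 > 0

ℤ_7 = {x ∈ ℚ_7 : v_7(x) ≥ 0} and ℤ_7^× = {x ∈ ℤ_7 : v_7(x) = 0}. Here v_7(5831/61) = v_7(num) − v_7(den) = 3; compare against these criteria.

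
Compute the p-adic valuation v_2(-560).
v_2(-560) = 4

v_2(n) is the largest exponent k such that 2^k divides n. Factor out: -560 = -2^4 · 35. (Sign doesn't affect v_p.) So v_2(-560) = 4.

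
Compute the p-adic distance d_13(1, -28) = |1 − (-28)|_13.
d_13(1, -28) = 1

Step 1 — x − y = 1 − (-28) = 29. Step 2 — v_13(29) = 0 (factor: 29 = (13^0 · 29); the sign does not affect v_p). Step 3 — |x − y|_13 = 13^{0} = 1.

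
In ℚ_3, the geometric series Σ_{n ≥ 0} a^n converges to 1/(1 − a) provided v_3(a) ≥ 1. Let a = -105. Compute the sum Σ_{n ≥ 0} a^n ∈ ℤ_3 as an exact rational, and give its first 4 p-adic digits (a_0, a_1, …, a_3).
Σ a^n = 1/(1 − a) = 1/106;  first 4 digits = (1, 1, 1, 0)

v_3(a) = 1 ≥ 1, so the series converges in ℤ_3 to 1/(1 − a) = 1/(1 − (-105)) = 1/106. Expand this rational in ℤ_3: compute digits iteratively via d_i = x_i mod 3, x_{i+1} = (x_i − d_i)/3. The first 4 digits are (1, 1, 1, 0).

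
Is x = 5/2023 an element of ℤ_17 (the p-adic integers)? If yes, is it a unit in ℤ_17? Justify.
x ∉ ℤ_17 (v_17(x) = -2 < 0)

ℤ_17 = {x ∈ ℚ_17 : v_17(x) ≥ 0} and ℤ_17^× = {x ∈ ℤ_17 : v_17(x) = 0}. Here v_17(5/2023) = v_17(num) − v_17(den) = -2; compare against these criteria.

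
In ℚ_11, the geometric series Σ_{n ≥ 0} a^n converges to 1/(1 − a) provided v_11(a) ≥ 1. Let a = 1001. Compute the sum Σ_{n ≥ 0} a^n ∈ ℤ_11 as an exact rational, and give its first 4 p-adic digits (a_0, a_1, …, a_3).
Σ a^n = 1/(1 − a) = -1/1000;  first 4 digits = (1, 3, 6, 10)

v_11(a) = 1 ≥ 1, so the series converges in ℤ_11 to 1/(1 − a) = 1/(1 − 1001) = -1/1000. Expand this rational in ℤ_11: compute digits iteratively via d_i = x_i mod 11, x_{i+1} = (x_i − d_i)/11. The first 4 digits are (1, 3, 6, 10).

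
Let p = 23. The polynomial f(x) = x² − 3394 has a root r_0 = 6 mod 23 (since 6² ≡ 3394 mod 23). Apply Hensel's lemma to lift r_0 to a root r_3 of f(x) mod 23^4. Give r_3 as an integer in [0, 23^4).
r_3 = 80253 (mod 279841)

Hensel's recurrence: r_{i+1} = r_i − f(r_i)·(f′(r_i))^{-1} mod 23^{i+2}, with f′(x) = 2x. Iterate:
  r_0 = 6 (mod 23)
  r_1 = 374 (mod 529)
  r_2 = 7251 (mod 12167)
  r_3 = 80253 (mod 279841)
Final: r_3 = 80253, and one checks f(r_3) ≡ 0 mod 23^4.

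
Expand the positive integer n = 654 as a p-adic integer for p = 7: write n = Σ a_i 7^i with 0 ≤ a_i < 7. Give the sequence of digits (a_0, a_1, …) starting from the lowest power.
(a_0, a_1, …) = (3, 2, 6, 1)

Repeated division by 7 gives the digits low-to-high: 654 = 3 + 2·7^1 + 6·7^2 + 1·7^3. Digit sequence: (3, 2, 6, 1).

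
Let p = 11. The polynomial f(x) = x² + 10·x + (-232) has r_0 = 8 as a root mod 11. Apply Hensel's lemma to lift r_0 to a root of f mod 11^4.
r_3 = 3781 (mod 14641)

Hensel: r_{i+1} = r_i − f(r_i)·(f′(r_i))^{-1} mod 11^{i+2}, f′(x) = 2x + 10. Iterate:
  r_0 = 8 (mod 11)
  r_1 = 30 (mod 121)
  r_2 = 1119 (mod 1331)
  r_3 = 3781 (mod 14641)
Final: r = 3781 satisfies f(r) ≡ 0 mod 11^4.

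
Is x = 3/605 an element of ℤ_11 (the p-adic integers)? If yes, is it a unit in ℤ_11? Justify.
x ∉ ℤ_11 (v_11(x) = -2 < 0)

ℤ_11 = {x ∈ ℚ_11 : v_11(x) ≥ 0} and ℤ_11^× = {x ∈ ℤ_11 : v_11(x) = 0}. Here v_11(3/605) = v_11(num) − v_11(den) = -2; compare against these criteria.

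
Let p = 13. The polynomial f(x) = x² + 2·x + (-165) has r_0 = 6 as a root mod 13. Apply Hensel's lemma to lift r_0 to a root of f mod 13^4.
r_3 = 292 (mod 28561)

Hensel: r_{i+1} = r_i − f(r_i)·(f′(r_i))^{-1} mod 13^{i+2}, f′(x) = 2x + 2. Iterate:
  r_0 = 6 (mod 13)
  r_1 = 123 (mod 169)
  r_2 = 292 (mod 2197)
  r_3 = 292 (mod 28561)
Final: r = 292 satisfies f(r) ≡ 0 mod 13^4.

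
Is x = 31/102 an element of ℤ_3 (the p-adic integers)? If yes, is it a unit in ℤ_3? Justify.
x ∉ ℤ_3 (v_3(x) = -1 < 0)

ℤ_3 = {x ∈ ℚ_3 : v_3(x) ≥ 0} and ℤ_3^× = {x ∈ ℤ_3 : v_3(x) = 0}. Here v_3(31/102) = v_3(num) − v_3(den) = -1; compare against these criteria.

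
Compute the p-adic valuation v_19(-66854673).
v_19(-66854673) = 5

v_19(n) is the largest exponent k such that 19^k divides n. Factor out: -66854673 = -19^5 · 27. (Sign doesn't affect v_p.) So v_19(-66854673) = 5.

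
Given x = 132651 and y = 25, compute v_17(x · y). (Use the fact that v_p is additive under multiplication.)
v_17(3316275) = 3

v_p(x) = 3 (factor: 132651 = 17^3 · 27); v_p(y) = 0 (factor: 25 = 17^0 · 25). Additivity: v_p(xy) = v_p(x) + v_p(y) = 3 + 0 = 3. (Direct check: xy = 3316275 = 17^3 · (675).)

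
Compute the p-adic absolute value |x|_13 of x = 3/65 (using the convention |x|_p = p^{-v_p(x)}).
|3/65|_13 = 13

Step 1 — compute v_13(x) by factoring powers of 13 out of the numerator and denominator: v_13(3/65) = -1. Step 2 — apply |x|_p = p^{-v_p(x)} = 13^{1} = 13.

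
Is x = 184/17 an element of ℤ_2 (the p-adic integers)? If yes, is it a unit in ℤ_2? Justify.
x ∈ ℤ_2 but not a unit; v_2(x) = 3 > 0

ℤ_2 = {x ∈ ℚ_2 : v_2(x) ≥ 0} and ℤ_2^× = {x ∈ ℤ_2 : v_2(x) = 0}. Here v_2(184/17) = v_2(num) − v_2(den) = 3; compare against these criteria.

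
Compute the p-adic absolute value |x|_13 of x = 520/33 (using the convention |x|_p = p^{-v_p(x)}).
|520/33|_13 = 1/13

Step 1 — compute v_13(x) by factoring powers of 13 out of the numerator and denominator: v_13(520/33) = 1. Step 2 — apply |x|_p = p^{-v_p(x)} = 13^{-1} = 1/13.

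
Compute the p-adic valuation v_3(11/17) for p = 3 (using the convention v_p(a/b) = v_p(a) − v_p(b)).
v_3(11/17) = 0

Factor powers of 3 from the numerator and denominator of the reduced fraction: 11 = 3^0 · 11 and 17 = 3^0 · 17. Apply v_p(a/b) = v_p(a) − v_p(b): v_3(11/17) = 0 − 0 = 0.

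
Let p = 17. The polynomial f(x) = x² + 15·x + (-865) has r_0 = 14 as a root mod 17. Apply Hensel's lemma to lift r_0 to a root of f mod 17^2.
r_1 = 65 (mod 289)

Hensel: r_{i+1} = r_i − f(r_i)·(f′(r_i))^{-1} mod 17^{i+2}, f′(x) = 2x + 15. Iterate:
  r_0 = 14 (mod 17)
  r_1 = 65 (mod 289)
Final: r = 65 satisfies f(r) ≡ 0 mod 17^2.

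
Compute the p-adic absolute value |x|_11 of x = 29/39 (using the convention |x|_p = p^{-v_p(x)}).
|29/39|_11 = 1

Step 1 — compute v_11(x) by factoring powers of 11 out of the numerator and denominator: v_11(29/39) = 0. Step 2 — apply |x|_p = p^{-v_p(x)} = 11^{0} = 1.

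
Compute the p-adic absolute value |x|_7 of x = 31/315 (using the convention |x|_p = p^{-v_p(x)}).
|31/315|_7 = 7

Step 1 — compute v_7(x) by factoring powers of 7 out of the numerator and denominator: v_7(31/315) = -1. Step 2 — apply |x|_p = p^{-v_p(x)} = 7^{1} = 7.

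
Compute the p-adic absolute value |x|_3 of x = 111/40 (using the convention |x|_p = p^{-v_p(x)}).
|111/40|_3 = 1/3

Step 1 — compute v_3(x) by factoring powers of 3 out of the numerator and denominator: v_3(111/40) = 1. Step 2 — apply |x|_p = p^{-v_p(x)} = 3^{-1} = 1/3.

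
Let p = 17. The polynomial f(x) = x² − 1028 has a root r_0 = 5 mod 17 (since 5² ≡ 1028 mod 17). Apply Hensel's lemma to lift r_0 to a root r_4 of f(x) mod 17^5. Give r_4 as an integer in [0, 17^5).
r_4 = 444674 (mod 1419857)

Hensel's recurrence: r_{i+1} = r_i − f(r_i)·(f′(r_i))^{-1} mod 17^{i+2}, with f′(x) = 2x. Iterate:
  r_0 = 5 (mod 17)
  r_1 = 192 (mod 289)
  r_2 = 2504 (mod 4913)
  r_3 = 27069 (mod 83521)
  r_4 = 444674 (mod 1419857)
Final: r_4 = 444674, and one checks f(r_4) ≡ 0 mod 17^5.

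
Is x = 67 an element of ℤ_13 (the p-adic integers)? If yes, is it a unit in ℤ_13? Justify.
x ∈ ℤ_13^× (unit); v_13(x) = 0

ℤ_13 = {x ∈ ℚ_13 : v_13(x) ≥ 0} and ℤ_13^× = {x ∈ ℤ_13 : v_13(x) = 0}. Here v_13(67) = v_13(num) − v_13(den) = 0; compare against these criteria.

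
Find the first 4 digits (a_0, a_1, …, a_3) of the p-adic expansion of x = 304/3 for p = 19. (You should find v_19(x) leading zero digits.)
(a_0, …, a_3) = (0, 18, 12, 12)

v_19(304/3) = 1, so a_0 = ... = a_0 = 0. Factor out: x = 19^1 · u with u = 16/3 a unit in ℤ_19. Expand u iteratively via a_{v+i} = u_i mod 19, u_{i+1} = (u_i − a_{v+i})/19:
  u_0 = 16/3;  a_1 = 18;  u_1 = (u_0 − 18)/19 = -2/3
  u_1 = -2/3;  a_2 = 12;  u_2 = (u_1 − 12)/19 = -2/3
  u_2 = -2/3;  a_3 = 12;  u_3 = (u_2 − 12)/19 = -2/3
Digits: (0, 18, 12, 12).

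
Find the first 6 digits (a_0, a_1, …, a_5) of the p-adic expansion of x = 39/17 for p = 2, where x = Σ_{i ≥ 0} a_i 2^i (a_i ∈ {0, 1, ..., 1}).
(a_0, …, a_5) = (1, 1, 1, 0, 1, 1)

v_2(39/17) = 0 (numerator and denominator both coprime to 2), so x ∈ ℤ_2^×. Compute digits iteratively via a_i = x_i mod 2, x_{i+1} = (x_i − a_i)/2, with x_0 = x:
  x_0 = 39/17;  a_0 = 1;  x_1 = (x_0 − 1)/2 = 11/17
  x_1 = 11/17;  a_1 = 1;  x_2 = (x_1 − 1)/2 = -3/17
  x_2 = -3/17;  a_2 = 1;  x_3 = (x_2 − 1)/2 = -10/17
  x_3 = -10/17;  a_3 = 0;  x_4 = (x_3 − 0)/2 = -5/17
  x_4 = -5/17;  a_4 = 1;  x_5 = (x_4 − 1)/2 = -11/17
  x_5 = -11/17;  a_5 = 1;  x_6 = (x_5 − 1)/2 = -14/17
Digits: (1, 1, 1, 0, 1, 1).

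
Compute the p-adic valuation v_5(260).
v_5(260) = 1

v_5(n) is the largest exponent k such that 5^k divides n. Factor out: 260 = 5^1 · 52. (Sign doesn't affect v_p.) So v_5(260) = 1.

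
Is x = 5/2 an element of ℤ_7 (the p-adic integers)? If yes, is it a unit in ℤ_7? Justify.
x ∈ ℤ_7^× (unit); v_7(x) = 0

ℤ_7 = {x ∈ ℚ_7 : v_7(x) ≥ 0} and ℤ_7^× = {x ∈ ℤ_7 : v_7(x) = 0}. Here v_7(5/2) = v_7(num) − v_7(den) = 0; compare against these criteria.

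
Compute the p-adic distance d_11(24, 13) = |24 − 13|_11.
d_11(24, 13) = 1/11

Step 1 — x − y = 24 − 13 = 11. Step 2 — v_11(11) = 1 (factor: 11 = (11^1 · 1); the sign does not affect v_p). Step 3 — |x − y|_11 = 11^{-1} = 1/11.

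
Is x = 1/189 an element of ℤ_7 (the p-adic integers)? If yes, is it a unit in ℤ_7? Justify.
x ∉ ℤ_7 (v_7(x) = -1 < 0)

ℤ_7 = {x ∈ ℚ_7 : v_7(x) ≥ 0} and ℤ_7^× = {x ∈ ℤ_7 : v_7(x) = 0}. Here v_7(1/189) = v_7(num) − v_7(den) = -1; compare against these criteria.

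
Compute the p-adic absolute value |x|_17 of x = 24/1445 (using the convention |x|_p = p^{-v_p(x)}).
|24/1445|_17 = 289

Step 1 — compute v_17(x) by factoring powers of 17 out of the numerator and denominator: v_17(24/1445) = -2. Step 2 — apply |x|_p = p^{-v_p(x)} = 17^{2} = 289.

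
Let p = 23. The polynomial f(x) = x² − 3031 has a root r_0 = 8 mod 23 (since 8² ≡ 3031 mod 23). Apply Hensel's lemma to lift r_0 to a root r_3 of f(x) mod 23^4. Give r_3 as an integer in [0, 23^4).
r_3 = 276100 (mod 279841)

Hensel's recurrence: r_{i+1} = r_i − f(r_i)·(f′(r_i))^{-1} mod 23^{i+2}, with f′(x) = 2x. Iterate:
  r_0 = 8 (mod 23)
  r_1 = 491 (mod 529)
  r_2 = 8426 (mod 12167)
  r_3 = 276100 (mod 279841)
Final: r_3 = 276100, and one checks f(r_3) ≡ 0 mod 23^4.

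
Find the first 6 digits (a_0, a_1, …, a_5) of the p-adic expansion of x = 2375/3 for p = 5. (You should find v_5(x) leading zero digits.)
(a_0, …, a_5) = (0, 0, 0, 3, 4, 1)

v_5(2375/3) = 3, so a_0 = ... = a_2 = 0. Factor out: x = 5^3 · u with u = 19/3 a unit in ℤ_5. Expand u iteratively via a_{v+i} = u_i mod 5, u_{i+1} = (u_i − a_{v+i})/5:
  u_0 = 19/3;  a_3 = 3;  u_1 = (u_0 − 3)/5 = 2/3
  u_1 = 2/3;  a_4 = 4;  u_2 = (u_1 − 4)/5 = -2/3
  u_2 = -2/3;  a_5 = 1;  u_3 = (u_2 − 1)/5 = -1/3
Digits: (0, 0, 0, 3, 4, 1).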